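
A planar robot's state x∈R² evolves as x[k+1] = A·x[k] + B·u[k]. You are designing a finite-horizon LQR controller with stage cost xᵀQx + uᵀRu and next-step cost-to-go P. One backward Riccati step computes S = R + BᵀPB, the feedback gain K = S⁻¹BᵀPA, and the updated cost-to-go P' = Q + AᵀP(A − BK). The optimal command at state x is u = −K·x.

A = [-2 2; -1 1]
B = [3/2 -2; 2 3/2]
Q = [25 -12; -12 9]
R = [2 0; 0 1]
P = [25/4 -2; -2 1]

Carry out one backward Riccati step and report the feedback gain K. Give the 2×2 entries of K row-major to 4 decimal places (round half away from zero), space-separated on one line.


-0.4589 0.4589 0.4939 -0.4939

BᵀP = [5.3750 -1.0000; -15.5000 5.5000]
S = R + BᵀPB = [2 0; 0 1] + [6.0625 -12.2500; -12.2500 39.2500] = [8.0625 -12.2500; -12.2500 40.2500]
BᵀPA = [-9.7500 9.7500; 25.5000 -25.5000]
K = S⁻¹·BᵀPA = [-0.4589 0.4589; 0.4939 -0.4939]
A−BK = [-0.3239 0.3239; -0.8229 0.8229]
AᵀP(A−BK) = [0.9318 -0.9318; -0.9318 0.9318]
P' = Q + AᵀP(A−BK) = [25.9318 -12.9318; -12.9318 9.9318]
tr(P') = 35.8637


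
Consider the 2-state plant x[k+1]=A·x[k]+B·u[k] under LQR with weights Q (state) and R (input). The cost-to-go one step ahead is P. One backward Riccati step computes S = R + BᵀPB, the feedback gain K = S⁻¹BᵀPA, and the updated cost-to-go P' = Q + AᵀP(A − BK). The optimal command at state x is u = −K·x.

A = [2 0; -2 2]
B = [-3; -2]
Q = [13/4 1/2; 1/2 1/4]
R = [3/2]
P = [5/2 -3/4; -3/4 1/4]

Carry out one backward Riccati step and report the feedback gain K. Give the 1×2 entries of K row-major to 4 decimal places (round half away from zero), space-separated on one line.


BᵀP = [-6.0000 1.7500]
S = R + BᵀPB = [3/2] + [14.5000] = [16.0000]
BᵀPA = [-15.5000 3.5000]
K = S⁻¹·BᵀPA = [-0.9688 0.2188]
A−BK = [-0.9063 0.6563; -3.9375 2.4375]
AᵀP(A−BK) = [1.9844 -0.6094; -0.6094 0.2344]
P' = Q + AᵀP(A−BK) = [5.2344 -0.1094; -0.1094 0.4844]
tr(P') = 5.7188

-0.9688 0.2188


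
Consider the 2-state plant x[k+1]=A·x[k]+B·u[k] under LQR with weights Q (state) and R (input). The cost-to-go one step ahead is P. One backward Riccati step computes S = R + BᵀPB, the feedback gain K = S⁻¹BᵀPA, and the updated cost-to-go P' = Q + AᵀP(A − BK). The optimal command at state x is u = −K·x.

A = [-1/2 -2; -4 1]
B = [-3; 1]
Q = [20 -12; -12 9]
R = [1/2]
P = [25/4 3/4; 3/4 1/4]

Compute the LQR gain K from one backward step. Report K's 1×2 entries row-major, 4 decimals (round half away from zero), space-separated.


BᵀP = [-18.0000 -2.0000]
S = R + BᵀPB = [1/2] + [52.0000] = [52.5000]
BᵀPA = [17.0000 34.0000]
K = S⁻¹·BᵀPA = [0.3238 0.6476]
A−BK = [0.4714 -0.0571; -4.3238 0.3524]
AᵀP(A−BK) = [3.0577 -0.1345; -0.1345 0.2310]
P' = Q + AᵀP(A−BK) = [23.0577 -12.1345; -12.1345 9.2310]
tr(P') = 32.2887

0.3238 0.6476


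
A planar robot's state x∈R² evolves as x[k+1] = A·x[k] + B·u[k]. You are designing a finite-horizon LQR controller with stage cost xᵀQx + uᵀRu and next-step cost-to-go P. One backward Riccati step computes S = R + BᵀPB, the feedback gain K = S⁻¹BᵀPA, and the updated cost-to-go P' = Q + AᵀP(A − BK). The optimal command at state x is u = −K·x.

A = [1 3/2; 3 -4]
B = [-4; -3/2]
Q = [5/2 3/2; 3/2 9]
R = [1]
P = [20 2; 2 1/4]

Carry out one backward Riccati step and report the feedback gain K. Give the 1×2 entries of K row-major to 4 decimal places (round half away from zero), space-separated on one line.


-0.3129 -0.2633

BᵀP = [-83.0000 -8.3750]
S = R + BᵀPB = [1] + [344.5625] = [345.5625]
BᵀPA = [-108.1250 -91.0000]
K = S⁻¹·BᵀPA = [-0.3129 -0.2633]
A−BK = [-0.2516 0.4466; 2.5307 -4.3950]
AᵀP(A−BK) = [0.4182 -0.4735; -0.4735 1.0362]
P' = Q + AᵀP(A−BK) = [2.9182 1.0265; 1.0265 10.0362]
tr(P') = 12.9543


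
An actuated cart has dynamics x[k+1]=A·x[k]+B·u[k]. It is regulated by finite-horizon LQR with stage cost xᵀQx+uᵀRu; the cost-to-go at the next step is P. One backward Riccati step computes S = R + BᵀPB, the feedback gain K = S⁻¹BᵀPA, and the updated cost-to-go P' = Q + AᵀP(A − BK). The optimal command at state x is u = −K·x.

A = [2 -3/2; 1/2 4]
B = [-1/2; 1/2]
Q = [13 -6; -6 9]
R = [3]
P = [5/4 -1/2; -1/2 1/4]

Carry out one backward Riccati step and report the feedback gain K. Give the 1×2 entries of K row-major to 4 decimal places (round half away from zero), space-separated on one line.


-0.4310 0.7759

BᵀP = [-0.8750 0.3750]
S = R + BᵀPB = [3] + [0.6250] = [3.6250]
BᵀPA = [-1.5625 2.8125]
K = S⁻¹·BᵀPA = [-0.4310 0.7759]
A−BK = [1.7845 -1.1121; 0.7155 3.6121]
AᵀP(A−BK) = [3.3890 -5.6627; -5.6627 10.6304]
P' = Q + AᵀP(A−BK) = [16.3890 -11.6627; -11.6627 19.6304]
tr(P') = 36.0194


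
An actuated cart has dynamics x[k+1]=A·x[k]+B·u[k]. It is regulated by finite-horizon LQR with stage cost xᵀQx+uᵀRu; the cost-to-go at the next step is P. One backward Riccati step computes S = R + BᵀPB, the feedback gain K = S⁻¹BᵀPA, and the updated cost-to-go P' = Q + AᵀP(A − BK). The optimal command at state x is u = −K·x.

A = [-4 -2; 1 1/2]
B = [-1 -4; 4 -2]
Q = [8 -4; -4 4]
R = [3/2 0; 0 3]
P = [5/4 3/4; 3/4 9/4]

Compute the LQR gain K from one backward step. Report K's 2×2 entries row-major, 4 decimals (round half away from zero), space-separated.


0.5511 0.2755 0.7148 0.3574

BᵀP = [1.7500 8.2500; -6.5000 -7.5000]
S = R + BᵀPB = [3/2 0; 0 3] + [31.2500 -23.5000; -23.5000 41.0000] = [32.7500 -23.5000; -23.5000 44.0000]
BᵀPA = [1.2500 0.6250; 18.5000 9.2500]
K = S⁻¹·BᵀPA = [0.5511 0.2755; 0.7148 0.3574]
A−BK = [-0.5899 -0.2949; 0.2253 0.1127]
AᵀP(A−BK) = [2.3380 1.1690; 1.1690 0.5845]
P' = Q + AᵀP(A−BK) = [10.3380 -2.8310; -2.8310 4.5845]
tr(P') = 14.9225


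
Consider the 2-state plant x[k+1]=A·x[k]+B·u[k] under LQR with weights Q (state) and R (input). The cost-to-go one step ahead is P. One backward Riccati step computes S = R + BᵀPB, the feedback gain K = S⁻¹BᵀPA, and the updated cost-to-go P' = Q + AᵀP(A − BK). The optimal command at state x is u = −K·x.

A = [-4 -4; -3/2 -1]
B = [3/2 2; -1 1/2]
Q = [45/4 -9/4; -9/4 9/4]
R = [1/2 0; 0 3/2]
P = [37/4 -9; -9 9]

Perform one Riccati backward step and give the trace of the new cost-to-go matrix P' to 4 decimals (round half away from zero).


BᵀP = [22.8750 -22.5000; 14.0000 -13.5000]
S = R + BᵀPB = [1/2 0; 0 3/2] + [56.8125 34.5000; 34.5000 21.2500] = [57.3125 34.5000; 34.5000 22.7500]
BᵀPA = [-57.7500 -69.0000; -35.7500 -42.5000]
K = S⁻¹·BᵀPA = [-0.7080 -0.9110; -0.4977 -0.4866]
A−BK = [-1.9425 -1.6603; -1.9592 -1.6677]
AᵀP(A−BK) = [1.5681 1.4932; 1.4932 1.4598]
P' = Q + AᵀP(A−BK) = [12.8181 -0.7568; -0.7568 3.7098]
tr(P') = 16.5279

16.5279


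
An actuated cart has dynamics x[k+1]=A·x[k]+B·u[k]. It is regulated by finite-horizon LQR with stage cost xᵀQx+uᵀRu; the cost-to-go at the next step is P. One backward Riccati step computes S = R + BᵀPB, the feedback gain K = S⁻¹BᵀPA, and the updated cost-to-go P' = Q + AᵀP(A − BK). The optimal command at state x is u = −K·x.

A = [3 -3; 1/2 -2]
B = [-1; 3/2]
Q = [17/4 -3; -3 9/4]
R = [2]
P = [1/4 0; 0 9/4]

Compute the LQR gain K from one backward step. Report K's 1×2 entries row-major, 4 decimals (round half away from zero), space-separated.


0.1282 -0.8205

BᵀP = [-0.2500 3.3750]
S = R + BᵀPB = [2] + [5.3125] = [7.3125]
BᵀPA = [0.9375 -6.0000]
K = S⁻¹·BᵀPA = [0.1282 -0.8205]
A−BK = [3.1282 -3.8205; 0.3077 -0.7692]
AᵀP(A−BK) = [2.6923 -3.7308; -3.7308 6.3269]
P' = Q + AᵀP(A−BK) = [6.9423 -6.7308; -6.7308 8.5769]
tr(P') = 15.5192


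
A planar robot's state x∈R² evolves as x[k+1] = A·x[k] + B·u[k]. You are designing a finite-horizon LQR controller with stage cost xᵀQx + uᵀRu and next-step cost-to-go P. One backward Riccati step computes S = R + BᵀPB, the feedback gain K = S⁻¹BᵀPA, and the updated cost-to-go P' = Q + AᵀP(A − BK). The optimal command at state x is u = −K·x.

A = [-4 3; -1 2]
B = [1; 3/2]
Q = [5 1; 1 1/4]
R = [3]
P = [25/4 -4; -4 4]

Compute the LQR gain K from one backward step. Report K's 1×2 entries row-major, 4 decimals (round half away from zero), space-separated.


-0.4800 0.7600

BᵀP = [0.2500 2.0000]
S = R + BᵀPB = [3] + [3.2500] = [6.2500]
BᵀPA = [-3.0000 4.7500]
K = S⁻¹·BᵀPA = [-0.4800 0.7600]
A−BK = [-3.5200 2.2400; -0.2800 0.8600]
AᵀP(A−BK) = [70.5600 -36.7200; -36.7200 20.6400]
P' = Q + AᵀP(A−BK) = [75.5600 -35.7200; -35.7200 20.8900]
tr(P') = 96.4500


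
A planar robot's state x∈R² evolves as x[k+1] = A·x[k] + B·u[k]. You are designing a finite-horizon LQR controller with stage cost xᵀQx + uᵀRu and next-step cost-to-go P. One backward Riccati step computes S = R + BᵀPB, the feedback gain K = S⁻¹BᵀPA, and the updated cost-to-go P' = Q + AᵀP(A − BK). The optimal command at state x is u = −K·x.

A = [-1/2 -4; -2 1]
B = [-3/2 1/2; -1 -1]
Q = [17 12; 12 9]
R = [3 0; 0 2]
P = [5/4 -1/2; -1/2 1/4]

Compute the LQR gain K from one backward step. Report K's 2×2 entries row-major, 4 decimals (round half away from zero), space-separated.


-0.0348 0.9900 0.1294 -1.2488

BᵀP = [-1.3750 0.5000; 1.1250 -0.5000]
S = R + BᵀPB = [3 0; 0 2] + [1.5625 -1.1875; -1.1875 1.0625] = [4.5625 -1.1875; -1.1875 3.0625]
BᵀPA = [-0.3125 6.0000; 0.4375 -5.0000]
K = S⁻¹·BᵀPA = [-0.0348 0.9900; 0.1294 -1.2488]
A−BK = [-0.6169 -1.8905; -1.9055 0.7413]
AᵀP(A−BK) = [0.2450 -0.8943; -0.8943 12.0659]
P' = Q + AᵀP(A−BK) = [17.2450 11.1057; 11.1057 21.0659]
tr(P') = 38.3109


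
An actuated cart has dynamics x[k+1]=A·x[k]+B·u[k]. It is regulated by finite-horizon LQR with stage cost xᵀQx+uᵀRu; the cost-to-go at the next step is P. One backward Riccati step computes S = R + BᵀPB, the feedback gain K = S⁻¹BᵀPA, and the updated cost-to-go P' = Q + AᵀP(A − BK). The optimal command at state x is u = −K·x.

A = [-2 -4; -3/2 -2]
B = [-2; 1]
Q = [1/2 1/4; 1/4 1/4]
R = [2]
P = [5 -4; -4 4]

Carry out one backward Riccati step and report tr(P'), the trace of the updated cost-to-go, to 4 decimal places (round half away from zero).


10.9881

BᵀP = [-14.0000 12.0000]
S = R + BᵀPB = [2] + [40.0000] = [42.0000]
BᵀPA = [10.0000 32.0000]
K = S⁻¹·BᵀPA = [0.2381 0.7619]
A−BK = [-1.5238 -2.4762; -1.7381 -2.7619]
AᵀP(A−BK) = [2.6190 4.3810; 4.3810 7.6190]
P' = Q + AᵀP(A−BK) = [3.1190 4.6310; 4.6310 7.8690]
tr(P') = 10.9881


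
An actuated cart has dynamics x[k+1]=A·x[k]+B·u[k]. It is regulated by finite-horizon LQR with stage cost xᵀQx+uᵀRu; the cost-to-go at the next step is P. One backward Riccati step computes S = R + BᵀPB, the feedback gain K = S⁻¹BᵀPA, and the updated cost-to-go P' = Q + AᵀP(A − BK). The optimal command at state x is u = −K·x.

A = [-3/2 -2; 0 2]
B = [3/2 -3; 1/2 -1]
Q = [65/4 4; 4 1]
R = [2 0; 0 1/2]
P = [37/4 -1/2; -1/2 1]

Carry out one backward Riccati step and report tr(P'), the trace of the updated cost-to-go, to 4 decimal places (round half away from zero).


BᵀP = [13.6250 -0.2500; -27.2500 0.5000]
S = R + BᵀPB = [2 0; 0 1/2] + [20.3125 -40.6250; -40.6250 81.2500] = [22.3125 -40.6250; -40.6250 81.7500]
BᵀPA = [-20.4375 -27.7500; 40.8750 55.5000]
K = S⁻¹·BᵀPA = [-0.0588 -0.0799; 0.4708 0.6392]
A−BK = [0.0005 0.0374; 0.5002 2.6791]
AᵀP(A−BK) = [0.3676 1.4900; 1.4900 7.3075]
P' = Q + AᵀP(A−BK) = [16.6176 5.4900; 5.4900 8.3075]
tr(P') = 24.9252

24.9252


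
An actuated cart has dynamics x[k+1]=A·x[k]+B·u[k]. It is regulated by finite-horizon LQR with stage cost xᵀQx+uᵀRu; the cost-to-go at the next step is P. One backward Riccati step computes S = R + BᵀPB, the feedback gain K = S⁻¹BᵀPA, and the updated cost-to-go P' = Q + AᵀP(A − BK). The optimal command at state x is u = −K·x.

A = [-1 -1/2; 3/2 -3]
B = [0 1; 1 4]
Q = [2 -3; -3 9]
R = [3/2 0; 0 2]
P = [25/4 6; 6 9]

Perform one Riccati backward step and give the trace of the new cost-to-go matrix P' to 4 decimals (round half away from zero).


14.9189

BᵀP = [6.0000 9.0000; 30.2500 42.0000]
S = R + BᵀPB = [3/2 0; 0 2] + [9.0000 42.0000; 42.0000 198.2500] = [10.5000 42.0000; 42.0000 200.2500]
BᵀPA = [7.5000 -30.0000; 32.7500 -141.1250]
K = S⁻¹·BᵀPA = [0.3732 -0.2370; 0.0853 -0.6550]
A−BK = [-1.0853 0.1550; 0.7857 -0.1429]
AᵀP(A−BK) = [2.9084 -0.6451; -0.6451 1.0105]
P' = Q + AᵀP(A−BK) = [4.9084 -3.6451; -3.6451 10.0105]
tr(P') = 14.9189


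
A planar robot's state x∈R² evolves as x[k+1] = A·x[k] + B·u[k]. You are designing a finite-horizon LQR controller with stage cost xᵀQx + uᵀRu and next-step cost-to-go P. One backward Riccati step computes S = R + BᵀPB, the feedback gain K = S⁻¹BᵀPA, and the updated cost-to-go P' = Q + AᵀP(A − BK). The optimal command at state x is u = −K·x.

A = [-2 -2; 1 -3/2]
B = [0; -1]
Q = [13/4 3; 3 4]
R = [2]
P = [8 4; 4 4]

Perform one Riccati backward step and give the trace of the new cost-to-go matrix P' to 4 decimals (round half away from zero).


56.9167

BᵀP = [-4.0000 -4.0000]
S = R + BᵀPB = [2] + [4.0000] = [6.0000]
BᵀPA = [4.0000 14.0000]
K = S⁻¹·BᵀPA = [0.6667 2.3333]
A−BK = [-2.0000 -2.0000; 1.6667 0.8333]
AᵀP(A−BK) = [17.3333 20.6667; 20.6667 32.3333]
P' = Q + AᵀP(A−BK) = [20.5833 23.6667; 23.6667 36.3333]
tr(P') = 56.9167


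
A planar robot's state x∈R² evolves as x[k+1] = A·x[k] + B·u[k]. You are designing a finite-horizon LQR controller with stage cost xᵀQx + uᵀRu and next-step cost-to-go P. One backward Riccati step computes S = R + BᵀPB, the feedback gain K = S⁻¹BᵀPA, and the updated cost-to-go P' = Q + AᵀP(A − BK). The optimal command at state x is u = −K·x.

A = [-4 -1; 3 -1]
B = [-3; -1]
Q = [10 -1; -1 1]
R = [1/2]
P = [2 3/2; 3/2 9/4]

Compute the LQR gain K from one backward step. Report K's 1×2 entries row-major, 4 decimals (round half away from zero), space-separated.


0.3277 0.4790

BᵀP = [-7.5000 -6.7500]
S = R + BᵀPB = [1/2] + [29.2500] = [29.7500]
BᵀPA = [9.7500 14.2500]
K = S⁻¹·BᵀPA = [0.3277 0.4790]
A−BK = [-3.0168 0.4370; 3.3277 -0.5210]
AᵀP(A−BK) = [13.0546 -1.9202; -1.9202 0.4244]
P' = Q + AᵀP(A−BK) = [23.0546 -2.9202; -2.9202 1.4244]
tr(P') = 24.4790


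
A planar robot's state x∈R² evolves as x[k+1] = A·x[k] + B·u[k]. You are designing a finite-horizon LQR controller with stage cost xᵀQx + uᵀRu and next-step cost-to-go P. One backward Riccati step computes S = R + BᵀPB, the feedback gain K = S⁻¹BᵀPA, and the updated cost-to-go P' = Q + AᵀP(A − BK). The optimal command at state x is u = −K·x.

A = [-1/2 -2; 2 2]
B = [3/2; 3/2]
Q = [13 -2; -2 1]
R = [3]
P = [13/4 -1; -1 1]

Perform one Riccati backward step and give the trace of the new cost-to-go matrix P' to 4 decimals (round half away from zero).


39.8081

BᵀP = [3.3750 0.0000]
S = R + BᵀPB = [3] + [5.0625] = [8.0625]
BᵀPA = [-1.6875 -6.7500]
K = S⁻¹·BᵀPA = [-0.2093 -0.8372]
A−BK = [-0.1860 -0.7442; 2.3140 3.2558]
AᵀP(A−BK) = [6.4593 10.8372; 10.8372 19.3488]
P' = Q + AᵀP(A−BK) = [19.4593 8.8372; 8.8372 20.3488]
tr(P') = 39.8081


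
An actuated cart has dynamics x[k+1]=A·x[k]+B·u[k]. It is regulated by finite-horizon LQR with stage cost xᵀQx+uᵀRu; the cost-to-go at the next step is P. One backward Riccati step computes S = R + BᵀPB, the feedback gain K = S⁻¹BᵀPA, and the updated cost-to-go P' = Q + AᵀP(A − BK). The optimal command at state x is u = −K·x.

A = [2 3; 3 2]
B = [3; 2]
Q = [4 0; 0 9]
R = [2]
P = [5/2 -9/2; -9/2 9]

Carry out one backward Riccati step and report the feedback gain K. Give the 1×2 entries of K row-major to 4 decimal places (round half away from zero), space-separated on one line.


BᵀP = [-1.5000 4.5000]
S = R + BᵀPB = [2] + [4.5000] = [6.5000]
BᵀPA = [10.5000 4.5000]
K = S⁻¹·BᵀPA = [1.6154 0.6923]
A−BK = [-2.8462 0.9231; -0.2308 0.6154]
AᵀP(A−BK) = [20.0385 3.2308; 3.2308 1.3846]
P' = Q + AᵀP(A−BK) = [24.0385 3.2308; 3.2308 10.3846]
tr(P') = 34.4231

1.6154 0.6923


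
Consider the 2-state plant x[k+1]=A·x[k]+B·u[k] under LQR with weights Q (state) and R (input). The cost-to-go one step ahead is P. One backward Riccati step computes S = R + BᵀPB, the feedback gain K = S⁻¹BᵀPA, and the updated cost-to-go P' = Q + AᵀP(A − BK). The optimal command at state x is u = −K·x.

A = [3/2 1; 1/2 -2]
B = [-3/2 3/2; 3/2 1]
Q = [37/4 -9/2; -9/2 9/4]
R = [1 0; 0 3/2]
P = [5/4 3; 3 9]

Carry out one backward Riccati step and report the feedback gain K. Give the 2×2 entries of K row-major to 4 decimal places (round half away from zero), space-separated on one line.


0.0927 -0.8318 0.5765 -0.5093

BᵀP = [2.6250 9.0000; 4.8750 13.5000]
S = R + BᵀPB = [1 0; 0 3/2] + [9.5625 12.9375; 12.9375 20.8125] = [10.5625 12.9375; 12.9375 22.3125]
BᵀPA = [8.4375 -15.3750; 14.0625 -22.1250]
K = S⁻¹·BᵀPA = [0.0927 -0.8318; 0.5765 -0.5093]
A−BK = [0.7742 0.5161; -0.2155 -0.2430]
AᵀP(A−BK) = [0.6733 -0.4447; -0.4447 1.1929]
P' = Q + AᵀP(A−BK) = [9.9233 -4.9447; -4.9447 3.4429]
tr(P') = 13.3662


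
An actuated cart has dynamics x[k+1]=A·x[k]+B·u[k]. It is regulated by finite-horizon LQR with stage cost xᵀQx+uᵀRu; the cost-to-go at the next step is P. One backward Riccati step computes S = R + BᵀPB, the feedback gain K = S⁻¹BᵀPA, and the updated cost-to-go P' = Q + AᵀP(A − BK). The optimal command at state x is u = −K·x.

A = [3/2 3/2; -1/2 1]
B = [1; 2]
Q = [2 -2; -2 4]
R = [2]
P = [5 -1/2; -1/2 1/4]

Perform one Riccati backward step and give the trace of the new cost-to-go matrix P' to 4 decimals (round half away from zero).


BᵀP = [4.0000 0.0000]
S = R + BᵀPB = [2] + [4.0000] = [6.0000]
BᵀPA = [6.0000 6.0000]
K = S⁻¹·BᵀPA = [1.0000 1.0000]
A−BK = [0.5000 0.5000; -2.5000 -1.0000]
AᵀP(A−BK) = [6.0625 4.7500; 4.7500 4.0000]
P' = Q + AᵀP(A−BK) = [8.0625 2.7500; 2.7500 8.0000]
tr(P') = 16.0625

16.0625


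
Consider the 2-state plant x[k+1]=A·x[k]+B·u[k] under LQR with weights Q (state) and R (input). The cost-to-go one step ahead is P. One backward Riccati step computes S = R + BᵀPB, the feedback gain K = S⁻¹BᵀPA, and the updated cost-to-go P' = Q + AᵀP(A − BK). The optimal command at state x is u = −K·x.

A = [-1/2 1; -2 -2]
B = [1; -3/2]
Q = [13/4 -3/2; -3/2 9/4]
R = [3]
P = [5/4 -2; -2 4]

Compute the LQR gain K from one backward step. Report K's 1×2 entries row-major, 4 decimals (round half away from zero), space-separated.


BᵀP = [4.2500 -8.0000]
S = R + BᵀPB = [3] + [16.2500] = [19.2500]
BᵀPA = [13.8750 20.2500]
K = S⁻¹·BᵀPA = [0.7208 1.0519]
A−BK = [-1.2208 -0.0519; -0.9188 -0.4221]
AᵀP(A−BK) = [2.3117 2.7792; 2.7792 3.9481]
P' = Q + AᵀP(A−BK) = [5.5617 1.2792; 1.2792 6.1981]
tr(P') = 11.7597

0.7208 1.0519


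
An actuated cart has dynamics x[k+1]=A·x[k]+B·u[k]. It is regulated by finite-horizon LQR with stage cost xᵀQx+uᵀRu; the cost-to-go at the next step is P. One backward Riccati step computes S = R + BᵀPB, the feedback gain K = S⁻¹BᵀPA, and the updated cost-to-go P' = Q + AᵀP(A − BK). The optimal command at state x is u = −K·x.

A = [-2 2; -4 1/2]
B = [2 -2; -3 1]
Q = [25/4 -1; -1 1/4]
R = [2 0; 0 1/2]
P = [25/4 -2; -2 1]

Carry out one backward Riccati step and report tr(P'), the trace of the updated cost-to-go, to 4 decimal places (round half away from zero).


12.4431

BᵀP = [18.5000 -7.0000; -14.5000 5.0000]
S = R + BᵀPB = [2 0; 0 1/2] + [58.0000 -44.0000; -44.0000 34.0000] = [60.0000 -44.0000; -44.0000 34.5000]
BᵀPA = [-9.0000 33.5000; 9.0000 -26.5000]
K = S⁻¹·BᵀPA = [0.6381 -0.0765; 1.0746 -0.8657]
A−BK = [-1.1269 0.4216; -3.1604 1.1362]
AᵀP(A−BK) = [5.0709 -1.8974; -1.8974 0.8722]
P' = Q + AᵀP(A−BK) = [11.3209 -2.8974; -2.8974 1.1222]
tr(P') = 12.4431


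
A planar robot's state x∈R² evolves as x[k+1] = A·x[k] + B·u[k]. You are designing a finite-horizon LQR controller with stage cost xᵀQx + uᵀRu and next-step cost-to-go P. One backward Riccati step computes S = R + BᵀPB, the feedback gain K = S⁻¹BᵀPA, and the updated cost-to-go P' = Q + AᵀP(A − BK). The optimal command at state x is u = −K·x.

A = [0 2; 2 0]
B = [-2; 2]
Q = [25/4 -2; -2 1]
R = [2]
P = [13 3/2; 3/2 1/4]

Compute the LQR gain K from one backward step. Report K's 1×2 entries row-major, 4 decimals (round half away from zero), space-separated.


-0.1163 -1.0698

BᵀP = [-23.0000 -2.5000]
S = R + BᵀPB = [2] + [41.0000] = [43.0000]
BᵀPA = [-5.0000 -46.0000]
K = S⁻¹·BᵀPA = [-0.1163 -1.0698]
A−BK = [-0.2326 -0.1395; 2.2326 2.1395]
AᵀP(A−BK) = [0.4186 0.6512; 0.6512 2.7907]
P' = Q + AᵀP(A−BK) = [6.6686 -1.3488; -1.3488 3.7907]
tr(P') = 10.4593


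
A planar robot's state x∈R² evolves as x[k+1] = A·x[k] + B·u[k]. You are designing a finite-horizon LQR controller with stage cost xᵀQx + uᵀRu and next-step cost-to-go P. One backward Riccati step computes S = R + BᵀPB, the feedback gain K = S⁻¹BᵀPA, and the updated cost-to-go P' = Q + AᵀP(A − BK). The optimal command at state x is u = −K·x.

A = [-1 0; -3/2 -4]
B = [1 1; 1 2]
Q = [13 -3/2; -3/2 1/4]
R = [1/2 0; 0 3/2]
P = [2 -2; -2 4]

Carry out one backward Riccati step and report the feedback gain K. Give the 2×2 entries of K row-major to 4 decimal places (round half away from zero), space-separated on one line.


-0.5098 0.3137 -0.4314 -2.1961

BᵀP = [0.0000 2.0000; -2.0000 6.0000]
S = R + BᵀPB = [1/2 0; 0 3/2] + [2.0000 4.0000; 4.0000 10.0000] = [2.5000 4.0000; 4.0000 11.5000]
BᵀPA = [-3.0000 -8.0000; -7.0000 -24.0000]
K = S⁻¹·BᵀPA = [-0.5098 0.3137; -0.4314 -2.1961]
A−BK = [-0.0588 1.8824; -0.1275 0.0784]
AᵀP(A−BK) = [0.4510 1.5686; 1.5686 13.8039]
P' = Q + AᵀP(A−BK) = [13.4510 0.0686; 0.0686 14.0539]
tr(P') = 27.5049


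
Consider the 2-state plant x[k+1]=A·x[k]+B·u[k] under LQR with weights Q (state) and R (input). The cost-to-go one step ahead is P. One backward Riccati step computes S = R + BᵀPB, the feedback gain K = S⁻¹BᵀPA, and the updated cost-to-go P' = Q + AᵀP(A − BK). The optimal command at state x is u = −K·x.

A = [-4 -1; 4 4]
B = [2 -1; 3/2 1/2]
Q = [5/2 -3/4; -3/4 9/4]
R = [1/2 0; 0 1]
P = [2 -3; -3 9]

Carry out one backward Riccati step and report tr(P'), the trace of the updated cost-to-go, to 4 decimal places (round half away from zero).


BᵀP = [-0.5000 7.5000; -3.5000 7.5000]
S = R + BᵀPB = [1/2 0; 0 1] + [10.2500 4.2500; 4.2500 7.2500] = [10.7500 4.2500; 4.2500 8.2500]
BᵀPA = [32.0000 30.5000; 44.0000 33.5000]
K = S⁻¹·BᵀPA = [1.0903 1.5469; 4.7717 3.2637]
A−BK = [-1.4088 -0.8301; -0.0212 0.0478]
AᵀP(A−BK) = [27.1575 18.8956; 18.8956 13.4850]
P' = Q + AᵀP(A−BK) = [29.6575 18.1456; 18.1456 15.7350]
tr(P') = 45.3925

45.3925


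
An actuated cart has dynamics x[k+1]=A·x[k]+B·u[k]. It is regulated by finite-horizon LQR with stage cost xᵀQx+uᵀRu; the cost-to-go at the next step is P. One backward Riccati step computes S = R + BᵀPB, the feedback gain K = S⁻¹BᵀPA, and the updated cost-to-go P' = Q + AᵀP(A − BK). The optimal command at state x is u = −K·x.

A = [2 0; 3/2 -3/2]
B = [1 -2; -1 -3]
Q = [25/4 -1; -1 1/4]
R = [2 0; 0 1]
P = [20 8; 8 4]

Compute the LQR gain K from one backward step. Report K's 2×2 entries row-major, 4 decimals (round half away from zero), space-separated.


0.3237 0.2806 -0.7434 0.2446

BᵀP = [12.0000 4.0000; -64.0000 -28.0000]
S = R + BᵀPB = [2 0; 0 1] + [8.0000 -36.0000; -36.0000 212.0000] = [10.0000 -36.0000; -36.0000 213.0000]
BᵀPA = [30.0000 -6.0000; -170.0000 42.0000]
K = S⁻¹·BᵀPA = [0.3237 0.2806; -0.7434 0.2446]
A−BK = [0.1894 0.2086; -0.4065 -0.4856]
AᵀP(A−BK) = [0.9089 0.1655; 0.1655 0.4101]
P' = Q + AᵀP(A−BK) = [7.1589 -0.8345; -0.8345 0.6601]
tr(P') = 7.8189


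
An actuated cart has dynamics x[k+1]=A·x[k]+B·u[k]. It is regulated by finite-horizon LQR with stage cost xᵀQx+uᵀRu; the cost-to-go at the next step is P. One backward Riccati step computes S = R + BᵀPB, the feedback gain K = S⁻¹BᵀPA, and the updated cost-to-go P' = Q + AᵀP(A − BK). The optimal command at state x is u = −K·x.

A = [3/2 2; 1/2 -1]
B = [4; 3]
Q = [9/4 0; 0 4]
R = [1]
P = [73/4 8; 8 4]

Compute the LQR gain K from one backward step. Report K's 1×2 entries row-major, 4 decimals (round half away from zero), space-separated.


BᵀP = [97.0000 44.0000]
S = R + BᵀPB = [1] + [520.0000] = [521.0000]
BᵀPA = [167.5000 150.0000]
K = S⁻¹·BᵀPA = [0.3215 0.2879]
A−BK = [0.2140 0.8484; -0.4645 -1.8637]
AᵀP(A−BK) = [0.2117 0.5254; 0.5254 1.8138]
P' = Q + AᵀP(A−BK) = [2.4617 0.5254; 0.5254 5.8138]
tr(P') = 8.2756

0.3215 0.2879


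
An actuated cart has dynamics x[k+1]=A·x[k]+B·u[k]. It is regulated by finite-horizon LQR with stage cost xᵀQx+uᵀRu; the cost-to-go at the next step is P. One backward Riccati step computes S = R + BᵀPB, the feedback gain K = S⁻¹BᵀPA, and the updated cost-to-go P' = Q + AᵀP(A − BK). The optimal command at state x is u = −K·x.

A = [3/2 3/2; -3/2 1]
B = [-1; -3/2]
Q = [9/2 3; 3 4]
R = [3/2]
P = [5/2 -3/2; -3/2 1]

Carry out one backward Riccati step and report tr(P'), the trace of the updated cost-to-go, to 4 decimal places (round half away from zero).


BᵀP = [-0.2500 0.0000]
S = R + BᵀPB = [3/2] + [0.2500] = [1.7500]
BᵀPA = [-0.3750 -0.3750]
K = S⁻¹·BᵀPA = [-0.2143 -0.2143]
A−BK = [1.2857 1.2857; -1.8214 0.6786]
AᵀP(A−BK) = [14.5446 5.1696; 5.1696 2.0446]
P' = Q + AᵀP(A−BK) = [19.0446 8.1696; 8.1696 6.0446]
tr(P') = 25.0893

25.0893


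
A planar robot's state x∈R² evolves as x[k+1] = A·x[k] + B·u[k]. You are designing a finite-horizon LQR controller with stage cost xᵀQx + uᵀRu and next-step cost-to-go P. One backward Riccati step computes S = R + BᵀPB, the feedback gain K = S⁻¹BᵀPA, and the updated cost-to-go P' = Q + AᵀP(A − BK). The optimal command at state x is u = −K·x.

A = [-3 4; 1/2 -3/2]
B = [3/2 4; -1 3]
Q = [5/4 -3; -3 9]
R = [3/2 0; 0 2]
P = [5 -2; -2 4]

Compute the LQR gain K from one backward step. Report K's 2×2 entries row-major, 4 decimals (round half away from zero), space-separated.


BᵀP = [9.5000 -7.0000; 14.0000 4.0000]
S = R + BᵀPB = [3/2 0; 0 2] + [21.2500 17.0000; 17.0000 68.0000] = [22.7500 17.0000; 17.0000 70.0000]
BᵀPA = [-32.0000 48.5000; -40.0000 50.0000]
K = S⁻¹·BᵀPA = [-1.1968 1.9524; -0.2808 0.2401]
A−BK = [-0.0817 0.1109; 0.1456 -0.2679]
AᵀP(A−BK) = [2.4718 -3.9171; -3.9171 6.3007]
P' = Q + AᵀP(A−BK) = [3.7218 -6.9171; -6.9171 15.3007]
tr(P') = 19.0225

-1.1968 1.9524 -0.2808 0.2401


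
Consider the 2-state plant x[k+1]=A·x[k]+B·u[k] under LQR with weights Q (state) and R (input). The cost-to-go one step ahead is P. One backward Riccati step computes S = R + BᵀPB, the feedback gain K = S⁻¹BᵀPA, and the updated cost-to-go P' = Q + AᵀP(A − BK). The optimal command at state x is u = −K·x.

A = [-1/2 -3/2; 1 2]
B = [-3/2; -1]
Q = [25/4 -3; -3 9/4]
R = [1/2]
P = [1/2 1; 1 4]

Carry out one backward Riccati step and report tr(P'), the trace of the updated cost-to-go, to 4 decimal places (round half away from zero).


12.1377

BᵀP = [-1.7500 -5.5000]
S = R + BᵀPB = [1/2] + [8.1250] = [8.6250]
BᵀPA = [-4.6250 -8.3750]
K = S⁻¹·BᵀPA = [-0.5362 -0.9710]
A−BK = [-1.3043 -2.9565; 0.4638 1.0290]
AᵀP(A−BK) = [0.6449 1.3841; 1.3841 2.9928]
P' = Q + AᵀP(A−BK) = [6.8949 -1.6159; -1.6159 5.2428]
tr(P') = 12.1377


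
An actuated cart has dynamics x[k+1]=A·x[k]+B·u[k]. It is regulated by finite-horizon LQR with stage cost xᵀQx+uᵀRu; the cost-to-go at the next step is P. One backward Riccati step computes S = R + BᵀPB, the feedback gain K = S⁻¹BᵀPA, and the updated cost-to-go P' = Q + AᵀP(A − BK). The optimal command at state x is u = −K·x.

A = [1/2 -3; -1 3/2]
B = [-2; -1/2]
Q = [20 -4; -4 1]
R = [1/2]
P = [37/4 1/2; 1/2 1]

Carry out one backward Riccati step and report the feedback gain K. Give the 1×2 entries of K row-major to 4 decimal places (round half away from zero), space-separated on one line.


-0.2032 1.3935

BᵀP = [-18.7500 -1.5000]
S = R + BᵀPB = [1/2] + [38.2500] = [38.7500]
BᵀPA = [-7.8750 54.0000]
K = S⁻¹·BᵀPA = [-0.2032 1.3935]
A−BK = [0.0935 -0.2129; -1.1016 2.1968]
AᵀP(A−BK) = [1.2121 -2.5258; -2.5258 5.7484]
P' = Q + AᵀP(A−BK) = [21.2121 -6.5258; -6.5258 6.7484]
tr(P') = 27.9605


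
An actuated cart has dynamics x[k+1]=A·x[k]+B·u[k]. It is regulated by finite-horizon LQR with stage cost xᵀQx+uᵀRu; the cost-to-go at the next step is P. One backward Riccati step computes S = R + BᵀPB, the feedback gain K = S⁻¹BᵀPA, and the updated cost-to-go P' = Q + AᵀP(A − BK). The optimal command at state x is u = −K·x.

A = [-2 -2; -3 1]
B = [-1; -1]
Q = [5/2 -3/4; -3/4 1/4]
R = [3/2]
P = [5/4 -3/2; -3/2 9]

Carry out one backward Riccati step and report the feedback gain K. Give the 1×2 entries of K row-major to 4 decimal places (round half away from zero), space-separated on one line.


2.5143 -0.9143

BᵀP = [0.2500 -7.5000]
S = R + BᵀPB = [3/2] + [7.2500] = [8.7500]
BᵀPA = [22.0000 -8.0000]
K = S⁻¹·BᵀPA = [2.5143 -0.9143]
A−BK = [0.5143 -2.9143; -0.4857 0.0857]
AᵀP(A−BK) = [12.6857 -7.8857; -7.8857 12.6857]
P' = Q + AᵀP(A−BK) = [15.1857 -8.6357; -8.6357 12.9357]
tr(P') = 28.1214


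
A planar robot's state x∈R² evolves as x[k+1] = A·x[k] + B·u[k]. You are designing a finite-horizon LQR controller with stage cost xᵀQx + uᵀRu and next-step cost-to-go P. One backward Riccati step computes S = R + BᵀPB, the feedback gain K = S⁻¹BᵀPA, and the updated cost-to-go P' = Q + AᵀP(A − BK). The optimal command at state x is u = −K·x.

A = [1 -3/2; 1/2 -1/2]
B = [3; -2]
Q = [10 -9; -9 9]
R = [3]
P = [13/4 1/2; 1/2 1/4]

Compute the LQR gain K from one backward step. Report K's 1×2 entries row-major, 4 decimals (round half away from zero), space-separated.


BᵀP = [8.7500 1.0000]
S = R + BᵀPB = [3] + [24.2500] = [27.2500]
BᵀPA = [9.2500 -13.6250]
K = S⁻¹·BᵀPA = [0.3394 -0.5000]
A−BK = [-0.0183 0.0000; 1.1789 -1.5000]
AᵀP(A−BK) = [0.6726 -0.9375; -0.9375 1.3125]
P' = Q + AᵀP(A−BK) = [10.6726 -9.9375; -9.9375 10.3125]
tr(P') = 20.9851

0.3394 -0.5000


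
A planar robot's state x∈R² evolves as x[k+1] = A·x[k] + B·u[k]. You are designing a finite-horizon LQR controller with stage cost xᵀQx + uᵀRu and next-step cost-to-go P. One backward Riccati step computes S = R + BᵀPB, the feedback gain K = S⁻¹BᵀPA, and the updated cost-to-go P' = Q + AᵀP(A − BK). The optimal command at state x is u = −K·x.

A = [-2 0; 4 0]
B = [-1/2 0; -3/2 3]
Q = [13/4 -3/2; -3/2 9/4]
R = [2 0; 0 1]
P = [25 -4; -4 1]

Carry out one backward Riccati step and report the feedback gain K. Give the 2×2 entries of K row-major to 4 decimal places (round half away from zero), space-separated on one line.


2.2456 0.0000 3.2632 0.0000

BᵀP = [-6.5000 0.5000; -12.0000 3.0000]
S = R + BᵀPB = [2 0; 0 1] + [2.5000 1.5000; 1.5000 9.0000] = [4.5000 1.5000; 1.5000 10.0000]
BᵀPA = [15.0000 0.0000; 36.0000 0.0000]
K = S⁻¹·BᵀPA = [2.2456 0.0000; 3.2632 0.0000]
A−BK = [-0.8772 0.0000; -2.4211 0.0000]
AᵀP(A−BK) = [28.8421 0.0000; 0.0000 0.0000]
P' = Q + AᵀP(A−BK) = [32.0921 -1.5000; -1.5000 2.2500]
tr(P') = 34.3421


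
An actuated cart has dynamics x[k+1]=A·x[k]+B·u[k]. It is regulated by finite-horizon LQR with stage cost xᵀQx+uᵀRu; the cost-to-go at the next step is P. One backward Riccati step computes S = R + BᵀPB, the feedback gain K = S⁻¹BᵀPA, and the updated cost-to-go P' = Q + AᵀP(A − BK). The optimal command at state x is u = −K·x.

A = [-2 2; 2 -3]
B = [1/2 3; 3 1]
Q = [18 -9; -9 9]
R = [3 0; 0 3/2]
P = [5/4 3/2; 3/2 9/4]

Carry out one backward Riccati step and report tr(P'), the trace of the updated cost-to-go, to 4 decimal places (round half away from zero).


29.9462

BᵀP = [5.1250 7.5000; 5.2500 6.7500]
S = R + BᵀPB = [3 0; 0 3/2] + [25.0625 22.8750; 22.8750 22.5000] = [28.0625 22.8750; 22.8750 24.0000]
BᵀPA = [4.7500 -12.2500; 3.0000 -9.7500]
K = S⁻¹·BᵀPA = [0.3020 -0.4724; -0.1629 0.0440]
A−BK = [-1.6624 2.1042; 1.2568 -1.6268]
AᵀP(A−BK) = [1.0540 -1.3881; -1.3881 1.8922]
P' = Q + AᵀP(A−BK) = [19.0540 -10.3881; -10.3881 10.8922]
tr(P') = 29.9462


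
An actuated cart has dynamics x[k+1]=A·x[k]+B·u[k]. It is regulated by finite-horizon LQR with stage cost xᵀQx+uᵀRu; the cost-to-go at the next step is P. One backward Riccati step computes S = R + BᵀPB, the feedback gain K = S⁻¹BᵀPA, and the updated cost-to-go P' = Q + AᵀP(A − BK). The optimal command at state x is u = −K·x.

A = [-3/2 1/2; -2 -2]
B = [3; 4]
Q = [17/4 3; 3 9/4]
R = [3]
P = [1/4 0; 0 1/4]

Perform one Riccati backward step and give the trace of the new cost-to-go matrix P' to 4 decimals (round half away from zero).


BᵀP = [0.7500 1.0000]
S = R + BᵀPB = [3] + [6.2500] = [9.2500]
BᵀPA = [-3.1250 -1.6250]
K = S⁻¹·BᵀPA = [-0.3378 -0.1757]
A−BK = [-0.4865 1.0270; -0.6486 -1.2973]
AᵀP(A−BK) = [0.5068 0.2635; 0.2635 0.7770]
P' = Q + AᵀP(A−BK) = [4.7568 3.2635; 3.2635 3.0270]
tr(P') = 7.7838

7.7838


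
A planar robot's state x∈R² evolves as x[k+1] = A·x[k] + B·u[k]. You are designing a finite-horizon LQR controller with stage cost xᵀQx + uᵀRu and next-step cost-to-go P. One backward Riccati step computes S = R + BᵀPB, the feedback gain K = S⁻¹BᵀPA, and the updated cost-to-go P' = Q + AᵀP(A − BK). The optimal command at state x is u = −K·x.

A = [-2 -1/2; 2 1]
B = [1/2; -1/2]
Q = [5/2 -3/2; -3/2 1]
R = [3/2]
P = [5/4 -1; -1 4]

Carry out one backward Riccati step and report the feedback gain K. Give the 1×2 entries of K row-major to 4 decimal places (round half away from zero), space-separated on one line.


-2.1887 -0.9245

BᵀP = [1.1250 -2.5000]
S = R + BᵀPB = [3/2] + [1.8125] = [3.3125]
BᵀPA = [-7.2500 -3.0625]
K = S⁻¹·BᵀPA = [-2.1887 -0.9245]
A−BK = [-0.9057 -0.0377; 0.9057 0.5377]
AᵀP(A−BK) = [13.1321 5.5472; 5.5472 2.4811]
P' = Q + AᵀP(A−BK) = [15.6321 4.0472; 4.0472 3.4811]
tr(P') = 19.1132


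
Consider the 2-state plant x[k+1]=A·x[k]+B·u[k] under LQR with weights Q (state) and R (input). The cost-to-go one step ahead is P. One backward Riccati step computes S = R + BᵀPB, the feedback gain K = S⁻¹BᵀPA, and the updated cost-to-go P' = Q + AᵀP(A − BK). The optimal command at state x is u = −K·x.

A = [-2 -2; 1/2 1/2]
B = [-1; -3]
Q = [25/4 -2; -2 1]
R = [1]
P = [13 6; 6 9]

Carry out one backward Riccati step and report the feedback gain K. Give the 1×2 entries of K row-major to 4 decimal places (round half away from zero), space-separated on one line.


BᵀP = [-31.0000 -33.0000]
S = R + BᵀPB = [1] + [130.0000] = [131.0000]
BᵀPA = [45.5000 45.5000]
K = S⁻¹·BᵀPA = [0.3473 0.3473]
A−BK = [-1.6527 -1.6527; 1.5420 1.5420]
AᵀP(A−BK) = [26.4466 26.4466; 26.4466 26.4466]
P' = Q + AᵀP(A−BK) = [32.6966 24.4466; 24.4466 27.4466]
tr(P') = 60.1431

0.3473 0.3473


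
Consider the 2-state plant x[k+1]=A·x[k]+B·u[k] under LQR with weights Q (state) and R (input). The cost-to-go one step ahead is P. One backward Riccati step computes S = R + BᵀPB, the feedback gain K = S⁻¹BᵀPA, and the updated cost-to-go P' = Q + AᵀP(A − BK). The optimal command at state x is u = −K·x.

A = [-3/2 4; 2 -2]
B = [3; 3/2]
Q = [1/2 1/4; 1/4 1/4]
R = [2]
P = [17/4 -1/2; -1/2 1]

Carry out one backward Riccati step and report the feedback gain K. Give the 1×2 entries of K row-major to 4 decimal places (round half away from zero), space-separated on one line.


BᵀP = [12.0000 0.0000]
S = R + BᵀPB = [2] + [36.0000] = [38.0000]
BᵀPA = [-18.0000 48.0000]
K = S⁻¹·BᵀPA = [-0.4737 1.2632]
A−BK = [-0.0789 0.2105; 2.7105 -3.8947]
AᵀP(A−BK) = [8.0362 -12.2632; -12.2632 19.3684]
P' = Q + AᵀP(A−BK) = [8.5362 -12.0132; -12.0132 19.6184]
tr(P') = 28.1546

-0.4737 1.2632


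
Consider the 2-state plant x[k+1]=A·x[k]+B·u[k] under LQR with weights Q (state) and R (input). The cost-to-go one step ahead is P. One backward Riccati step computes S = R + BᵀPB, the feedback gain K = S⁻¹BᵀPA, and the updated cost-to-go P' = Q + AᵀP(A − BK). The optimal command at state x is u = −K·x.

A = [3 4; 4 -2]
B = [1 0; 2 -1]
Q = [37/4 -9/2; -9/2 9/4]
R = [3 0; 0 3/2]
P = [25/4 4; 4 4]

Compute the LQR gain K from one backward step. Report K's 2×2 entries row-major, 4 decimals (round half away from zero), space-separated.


1.9683 1.0317 -0.7964 0.7964

BᵀP = [14.2500 12.0000; -4.0000 -4.0000]
S = R + BᵀPB = [3 0; 0 3/2] + [38.2500 -12.0000; -12.0000 4.0000] = [41.2500 -12.0000; -12.0000 5.5000]
BᵀPA = [90.7500 33.0000; -28.0000 -8.0000]
K = S⁻¹·BᵀPA = [1.9683 1.0317; -0.7964 0.7964]
A−BK = [1.0317 2.9683; -0.7330 -3.2670]
AᵀP(A−BK) = [15.3258 11.6742; 11.6742 24.3258]
P' = Q + AᵀP(A−BK) = [24.5758 7.1742; 7.1742 26.5758]
tr(P') = 51.1516


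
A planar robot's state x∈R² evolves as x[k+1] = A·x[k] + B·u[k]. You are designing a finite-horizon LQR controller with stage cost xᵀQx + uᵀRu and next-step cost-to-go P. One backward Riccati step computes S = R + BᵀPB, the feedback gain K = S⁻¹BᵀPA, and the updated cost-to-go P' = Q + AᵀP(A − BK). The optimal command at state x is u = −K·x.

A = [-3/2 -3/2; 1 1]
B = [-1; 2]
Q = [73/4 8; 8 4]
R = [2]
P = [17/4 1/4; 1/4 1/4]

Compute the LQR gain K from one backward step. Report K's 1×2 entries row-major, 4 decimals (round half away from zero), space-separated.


BᵀP = [-3.7500 0.2500]
S = R + BᵀPB = [2] + [4.2500] = [6.2500]
BᵀPA = [5.8750 5.8750]
K = S⁻¹·BᵀPA = [0.9400 0.9400]
A−BK = [-0.5600 -0.5600; -0.8800 -0.8800]
AᵀP(A−BK) = [3.5400 3.5400; 3.5400 3.5400]
P' = Q + AᵀP(A−BK) = [21.7900 11.5400; 11.5400 7.5400]
tr(P') = 29.3300

0.9400 0.9400


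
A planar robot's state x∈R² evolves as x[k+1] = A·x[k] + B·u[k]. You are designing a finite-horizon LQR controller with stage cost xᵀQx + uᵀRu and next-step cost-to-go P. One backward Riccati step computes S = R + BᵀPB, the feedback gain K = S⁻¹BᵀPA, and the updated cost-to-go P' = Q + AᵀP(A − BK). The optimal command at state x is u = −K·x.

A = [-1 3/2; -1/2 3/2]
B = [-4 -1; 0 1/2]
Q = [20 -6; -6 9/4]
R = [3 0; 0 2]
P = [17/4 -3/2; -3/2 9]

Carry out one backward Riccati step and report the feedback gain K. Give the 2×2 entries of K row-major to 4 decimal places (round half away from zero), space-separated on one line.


BᵀP = [-17.0000 6.0000; -5.0000 6.0000]
S = R + BᵀPB = [3 0; 0 2] + [68.0000 20.0000; 20.0000 8.0000] = [71.0000 20.0000; 20.0000 10.0000]
BᵀPA = [14.0000 -16.5000; 2.0000 1.5000]
K = S⁻¹·BᵀPA = [0.3226 -0.6290; -0.4452 1.4081]
A−BK = [-0.1548 0.3919; -0.2774 0.7960]
AᵀP(A−BK) = [1.3742 -3.7597; -3.7597 10.5714]
P' = Q + AᵀP(A−BK) = [21.3742 -9.7597; -9.7597 12.8214]
tr(P') = 34.1956

0.3226 -0.6290 -0.4452 1.4081


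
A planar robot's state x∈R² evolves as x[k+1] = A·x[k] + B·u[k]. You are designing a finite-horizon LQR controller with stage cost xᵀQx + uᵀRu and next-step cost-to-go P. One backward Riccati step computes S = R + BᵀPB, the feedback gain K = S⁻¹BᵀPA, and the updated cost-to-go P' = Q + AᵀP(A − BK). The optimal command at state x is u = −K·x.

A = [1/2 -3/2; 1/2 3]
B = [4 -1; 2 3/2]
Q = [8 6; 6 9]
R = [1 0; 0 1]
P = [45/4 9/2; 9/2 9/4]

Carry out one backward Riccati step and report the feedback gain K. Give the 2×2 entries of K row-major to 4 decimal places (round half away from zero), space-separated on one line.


0.1509 0.0287 0.0640 1.0375

BᵀP = [54.0000 22.5000; -4.5000 -1.1250]
S = R + BᵀPB = [1 0; 0 1] + [261.0000 -20.2500; -20.2500 2.8125] = [262.0000 -20.2500; -20.2500 3.8125]
BᵀPA = [38.2500 -13.5000; -2.8125 3.3750]
K = S⁻¹·BᵀPA = [0.1509 0.0287; 0.0640 1.0375]
A−BK = [-0.0398 -0.5772; 0.1021 1.3865]
AᵀP(A−BK) = [0.0316 0.1342; 0.1342 1.9479]
P' = Q + AᵀP(A−BK) = [8.0316 6.1342; 6.1342 10.9479]
tr(P') = 18.9795


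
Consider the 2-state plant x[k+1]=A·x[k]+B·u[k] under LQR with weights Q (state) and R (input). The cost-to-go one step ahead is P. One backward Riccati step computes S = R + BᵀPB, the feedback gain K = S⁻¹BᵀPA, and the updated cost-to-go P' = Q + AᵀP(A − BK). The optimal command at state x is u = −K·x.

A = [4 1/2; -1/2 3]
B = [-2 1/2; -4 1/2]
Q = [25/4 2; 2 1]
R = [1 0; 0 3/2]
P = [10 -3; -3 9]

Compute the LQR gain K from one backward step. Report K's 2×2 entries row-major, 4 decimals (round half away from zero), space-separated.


BᵀP = [-8.0000 -30.0000; 3.5000 3.0000]
S = R + BᵀPB = [1 0; 0 3/2] + [136.0000 -19.0000; -19.0000 3.2500] = [137.0000 -19.0000; -19.0000 4.7500]
BᵀPA = [-17.0000 -94.0000; 12.5000 10.7500]
K = S⁻¹·BᵀPA = [0.5410 -0.8361; 4.7955 -1.0811]
A−BK = [2.6842 -0.6316; -0.7338 0.1963]
AᵀP(A−BK) = [123.5028 -29.4493; -29.4493 7.5317]
P' = Q + AᵀP(A−BK) = [129.7528 -27.4493; -27.4493 8.5317]
tr(P') = 138.2845

0.5410 -0.8361 4.7955 -1.0811
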